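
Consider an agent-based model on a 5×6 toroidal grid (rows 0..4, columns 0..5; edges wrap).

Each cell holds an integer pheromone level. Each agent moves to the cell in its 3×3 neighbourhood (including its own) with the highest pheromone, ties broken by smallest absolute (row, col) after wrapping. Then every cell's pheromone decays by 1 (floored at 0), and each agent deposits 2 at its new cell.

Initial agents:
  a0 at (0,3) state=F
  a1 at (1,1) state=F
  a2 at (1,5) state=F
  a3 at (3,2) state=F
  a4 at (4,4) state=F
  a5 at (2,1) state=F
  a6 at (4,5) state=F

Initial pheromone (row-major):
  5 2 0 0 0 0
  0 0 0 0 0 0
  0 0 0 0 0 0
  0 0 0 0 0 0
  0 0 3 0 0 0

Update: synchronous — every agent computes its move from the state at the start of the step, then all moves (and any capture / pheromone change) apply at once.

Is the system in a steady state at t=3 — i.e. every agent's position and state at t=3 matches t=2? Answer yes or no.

yes

t=1: a0@(4,2) a1@(0,0) a2@(0,0) a3@(4,2) a4@(0,3) a5@(1,0) a6@(0,0) | pheromone: 10 1 0 2 0 0 / 2 0 0 0 0 0 / 0 0 0 0 0 0 / 0 0 0 0 0 0 / 0 0 6 0 0 0
t=2: a0@(4,2) a1@(0,0) a2@(0,0) a3@(4,2) a4@(4,2) a5@(0,0) a6@(0,0) | pheromone: 17 0 0 1 0 0 / 1 0 0 0 0 0 / 0 0 0 0 0 0 / 0 0 0 0 0 0 / 0 0 11 0 0 0
t=3: a0@(4,2) a1@(0,0) a2@(0,0) a3@(4,2) a4@(4,2) a5@(0,0) a6@(0,0) | pheromone: 24 0 0 0 0 0 / 0 0 0 0 0 0 / 0 0 0 0 0 0 / 0 0 0 0 0 0 / 0 0 16 0 0 0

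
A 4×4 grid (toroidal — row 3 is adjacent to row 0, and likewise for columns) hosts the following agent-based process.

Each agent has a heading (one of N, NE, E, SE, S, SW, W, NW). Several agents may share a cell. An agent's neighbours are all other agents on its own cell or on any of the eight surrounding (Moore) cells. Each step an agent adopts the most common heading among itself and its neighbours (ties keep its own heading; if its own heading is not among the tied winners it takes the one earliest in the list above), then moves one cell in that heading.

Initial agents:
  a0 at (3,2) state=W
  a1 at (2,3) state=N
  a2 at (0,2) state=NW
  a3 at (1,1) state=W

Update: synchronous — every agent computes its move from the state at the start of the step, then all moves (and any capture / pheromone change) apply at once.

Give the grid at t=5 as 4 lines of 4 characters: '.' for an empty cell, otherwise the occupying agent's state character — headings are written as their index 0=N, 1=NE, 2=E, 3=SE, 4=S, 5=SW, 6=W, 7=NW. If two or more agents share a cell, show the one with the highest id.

t=1: a0@(3,1):W a1@(1,3):N a2@(0,1):W a3@(1,0):W
t=2: a0@(3,0):W a1@(0,3):N a2@(0,0):W a3@(1,3):W
t=3: a0@(3,3):W a1@(0,2):W a2@(0,3):W a3@(1,2):W
t=4: a0@(3,2):W a1@(0,1):W a2@(0,2):W a3@(1,1):W
t=5: a0@(3,1):W a1@(0,0):W a2@(0,1):W a3@(1,0):W

66..
6...
....
.6..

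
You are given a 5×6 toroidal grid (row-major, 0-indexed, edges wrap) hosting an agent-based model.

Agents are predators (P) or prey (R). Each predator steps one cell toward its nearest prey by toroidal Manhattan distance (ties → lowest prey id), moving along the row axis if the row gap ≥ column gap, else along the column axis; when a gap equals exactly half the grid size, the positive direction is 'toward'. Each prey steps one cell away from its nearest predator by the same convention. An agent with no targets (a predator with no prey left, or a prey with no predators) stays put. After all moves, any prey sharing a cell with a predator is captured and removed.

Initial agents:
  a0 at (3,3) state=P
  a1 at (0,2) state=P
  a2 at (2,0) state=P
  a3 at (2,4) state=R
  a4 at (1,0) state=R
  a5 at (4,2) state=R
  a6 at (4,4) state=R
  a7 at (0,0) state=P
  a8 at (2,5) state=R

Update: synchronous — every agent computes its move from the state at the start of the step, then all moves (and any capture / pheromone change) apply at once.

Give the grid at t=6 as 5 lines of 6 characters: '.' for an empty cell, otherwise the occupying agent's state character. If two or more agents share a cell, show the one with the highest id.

t=1: a0@(2,3):P a1@(4,2):P a2@(1,0):P a3@(1,4):R a4@(0,0):R a5@(3,2):R a6@(0,4):R a7@(1,0):P a8@(2,4):R
t=2: a0@(2,4):P a1@(3,2):P a2@(0,0):P a3@(0,4):R a4@(4,0):R a5@(2,2):R a6@(4,4):R a7@(0,0):P a8@(2,5):R
t=3: a0@(2,5):P a1@(2,2):P a2@(4,0):P a3@(4,4):R a4@(3,0):R a5@(1,2):R a6@(0,4):R a7@(4,0):P a8@(2,0):R
t=4: a0@(2,0):P a1@(1,2):P a2@(3,0):P a3@(4,3):R a5@(0,2):R a6@(4,4):R a7@(3,0):P a8@(2,1):R
t=5: a0@(2,1):P a1@(0,2):P a2@(2,0):P a3@(3,3):R a5@(4,2):R a6@(4,3):R a7@(2,0):P a8@(2,2):R
t=6: a0@(2,2):P a1@(4,2):P a2@(2,1):P a3@(3,4):R a5@(3,2):R a6@(3,3):R a7@(2,1):P a8@(2,3):R

......
......
.PPR..
..RRR.
..P...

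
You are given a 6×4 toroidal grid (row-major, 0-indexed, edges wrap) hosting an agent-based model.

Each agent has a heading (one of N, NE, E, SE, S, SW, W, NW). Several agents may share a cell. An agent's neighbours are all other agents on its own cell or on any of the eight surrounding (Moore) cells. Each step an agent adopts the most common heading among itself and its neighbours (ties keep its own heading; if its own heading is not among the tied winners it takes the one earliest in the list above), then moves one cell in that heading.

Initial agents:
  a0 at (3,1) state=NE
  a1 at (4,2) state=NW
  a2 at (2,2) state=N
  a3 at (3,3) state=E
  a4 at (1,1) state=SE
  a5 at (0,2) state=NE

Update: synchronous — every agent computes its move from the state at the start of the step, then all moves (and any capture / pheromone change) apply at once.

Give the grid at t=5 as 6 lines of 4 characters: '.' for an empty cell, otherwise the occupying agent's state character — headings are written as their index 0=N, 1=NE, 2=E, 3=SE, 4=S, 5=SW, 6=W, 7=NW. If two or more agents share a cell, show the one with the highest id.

t=1: a0@(2,2):NE a1@(3,1):NW a2@(1,2):N a3@(3,0):E a4@(2,2):SE a5@(5,3):NE
t=2: a0@(1,3):NE a1@(2,0):NW a2@(0,2):N a3@(3,1):E a4@(3,3):SE a5@(4,0):NE
t=3: a0@(0,0):NE a1@(1,3):NW a2@(5,2):N a3@(3,2):E a4@(4,0):SE a5@(3,1):NE
t=4: a0@(5,1):NE a1@(0,2):NW a2@(4,2):N a3@(3,3):E a4@(5,1):SE a5@(2,2):NE
t=5: a0@(4,2):NE a1@(5,1):NW a2@(3,2):N a3@(3,0):E a4@(0,2):SE a5@(1,3):NE

..3.
...1
....
2.0.
..1.
.7..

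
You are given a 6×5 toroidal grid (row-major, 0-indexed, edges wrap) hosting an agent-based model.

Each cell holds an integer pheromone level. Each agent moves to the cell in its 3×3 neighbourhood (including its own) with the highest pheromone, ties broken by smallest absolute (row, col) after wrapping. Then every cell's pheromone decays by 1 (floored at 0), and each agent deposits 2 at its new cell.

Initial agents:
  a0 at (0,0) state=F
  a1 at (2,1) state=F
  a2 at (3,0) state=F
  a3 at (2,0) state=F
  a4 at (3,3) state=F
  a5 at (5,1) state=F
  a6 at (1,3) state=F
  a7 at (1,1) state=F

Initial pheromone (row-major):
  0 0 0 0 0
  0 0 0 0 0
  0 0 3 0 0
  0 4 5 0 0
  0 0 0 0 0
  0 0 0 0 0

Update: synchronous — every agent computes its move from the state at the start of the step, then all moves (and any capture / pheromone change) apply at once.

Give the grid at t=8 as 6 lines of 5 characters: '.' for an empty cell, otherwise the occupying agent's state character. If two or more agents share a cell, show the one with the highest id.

t=1: a0@(0,0) a1@(3,2) a2@(3,1) a3@(3,1) a4@(3,2) a5@(0,0) a6@(2,2) a7@(2,2) | pheromone: 4 0 0 0 0 / 0 0 0 0 0 / 0 0 6 0 0 / 0 7 8 0 0 / 0 0 0 0 0 / 0 0 0 0 0
t=2: a0@(0,0) a1@(3,2) a2@(3,2) a3@(3,2) a4@(3,2) a5@(0,0) a6@(3,2) a7@(3,2) | pheromone: 7 0 0 0 0 / 0 0 0 0 0 / 0 0 5 0 0 / 0 6 19 0 0 / 0 0 0 0 0 / 0 0 0 0 0
t=3: a0@(0,0) a1@(3,2) a2@(3,2) a3@(3,2) a4@(3,2) a5@(0,0) a6@(3,2) a7@(3,2) | pheromone: 10 0 0 0 0 / 0 0 0 0 0 / 0 0 4 0 0 / 0 5 30 0 0 / 0 0 0 0 0 / 0 0 0 0 0
t=4: a0@(0,0) a1@(3,2) a2@(3,2) a3@(3,2) a4@(3,2) a5@(0,0) a6@(3,2) a7@(3,2) | pheromone: 13 0 0 0 0 / 0 0 0 0 0 / 0 0 3 0 0 / 0 4 41 0 0 / 0 0 0 0 0 / 0 0 0 0 0
t=5: a0@(0,0) a1@(3,2) a2@(3,2) a3@(3,2) a4@(3,2) a5@(0,0) a6@(3,2) a7@(3,2) | pheromone: 16 0 0 0 0 / 0 0 0 0 0 / 0 0 2 0 0 / 0 3 52 0 0 / 0 0 0 0 0 / 0 0 0 0 0
t=6: a0@(0,0) a1@(3,2) a2@(3,2) a3@(3,2) a4@(3,2) a5@(0,0) a6@(3,2) a7@(3,2) | pheromone: 19 0 0 0 0 / 0 0 0 0 0 / 0 0 1 0 0 / 0 2 63 0 0 / 0 0 0 0 0 / 0 0 0 0 0
t=7: a0@(0,0) a1@(3,2) a2@(3,2) a3@(3,2) a4@(3,2) a5@(0,0) a6@(3,2) a7@(3,2) | pheromone: 22 0 0 0 0 / 0 0 0 0 0 / 0 0 0 0 0 / 0 1 74 0 0 / 0 0 0 0 0 / 0 0 0 0 0
t=8: a0@(0,0) a1@(3,2) a2@(3,2) a3@(3,2) a4@(3,2) a5@(0,0) a6@(3,2) a7@(3,2) | pheromone: 25 0 0 0 0 / 0 0 0 0 0 / 0 0 0 0 0 / 0 0 85 0 0 / 0 0 0 0 0 / 0 0 0 0 0

F....
.....
.....
..F..
.....
.....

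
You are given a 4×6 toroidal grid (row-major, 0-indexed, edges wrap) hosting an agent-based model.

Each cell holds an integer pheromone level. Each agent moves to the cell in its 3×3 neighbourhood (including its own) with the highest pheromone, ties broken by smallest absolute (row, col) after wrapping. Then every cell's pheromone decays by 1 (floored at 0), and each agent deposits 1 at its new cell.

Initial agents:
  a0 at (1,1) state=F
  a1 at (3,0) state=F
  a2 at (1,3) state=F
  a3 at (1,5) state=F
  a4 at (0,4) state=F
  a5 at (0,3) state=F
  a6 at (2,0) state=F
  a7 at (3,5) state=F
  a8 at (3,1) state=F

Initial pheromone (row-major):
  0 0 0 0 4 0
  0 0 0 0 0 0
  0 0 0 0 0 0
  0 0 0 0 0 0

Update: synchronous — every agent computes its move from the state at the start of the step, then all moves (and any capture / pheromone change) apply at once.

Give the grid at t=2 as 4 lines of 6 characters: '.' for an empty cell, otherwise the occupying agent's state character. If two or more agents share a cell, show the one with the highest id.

t=1: a0@(0,0) a1@(0,0) a2@(0,4) a3@(0,4) a4@(0,4) a5@(0,4) a6@(1,0) a7@(0,4) a8@(0,0) | pheromone: 3 0 0 0 8 0 / 1 0 0 0 0 0 / 0 0 0 0 0 0 / 0 0 0 0 0 0
t=2: a0@(0,0) a1@(0,0) a2@(0,4) a3@(0,4) a4@(0,4) a5@(0,4) a6@(0,0) a7@(0,4) a8@(0,0) | pheromone: 6 0 0 0 12 0 / 0 0 0 0 0 0 / 0 0 0 0 0 0 / 0 0 0 0 0 0

F...F.
......
......
......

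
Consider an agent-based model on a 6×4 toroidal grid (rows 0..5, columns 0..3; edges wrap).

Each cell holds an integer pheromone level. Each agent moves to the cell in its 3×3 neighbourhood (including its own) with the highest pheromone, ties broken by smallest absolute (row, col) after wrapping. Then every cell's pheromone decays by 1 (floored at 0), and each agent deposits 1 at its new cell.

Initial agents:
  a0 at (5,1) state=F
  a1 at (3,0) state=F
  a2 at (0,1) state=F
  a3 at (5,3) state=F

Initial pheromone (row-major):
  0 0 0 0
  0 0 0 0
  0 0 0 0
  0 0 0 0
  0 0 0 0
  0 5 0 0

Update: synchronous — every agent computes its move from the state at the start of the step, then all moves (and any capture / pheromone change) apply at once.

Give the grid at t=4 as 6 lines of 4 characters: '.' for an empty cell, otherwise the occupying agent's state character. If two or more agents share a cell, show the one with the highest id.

t=1: a0@(5,1) a1@(2,0) a2@(5,1) a3@(0,0) | pheromone: 1 0 0 0 / 0 0 0 0 / 1 0 0 0 / 0 0 0 0 / 0 0 0 0 / 0 6 0 0
t=2: a0@(5,1) a1@(2,0) a2@(5,1) a3@(5,1) | pheromone: 0 0 0 0 / 0 0 0 0 / 1 0 0 0 / 0 0 0 0 / 0 0 0 0 / 0 8 0 0
t=3: a0@(5,1) a1@(2,0) a2@(5,1) a3@(5,1) | pheromone: 0 0 0 0 / 0 0 0 0 / 1 0 0 0 / 0 0 0 0 / 0 0 0 0 / 0 10 0 0
t=4: a0@(5,1) a1@(2,0) a2@(5,1) a3@(5,1) | pheromone: 0 0 0 0 / 0 0 0 0 / 1 0 0 0 / 0 0 0 0 / 0 0 0 0 / 0 12 0 0

....
....
F...
....
....
.F..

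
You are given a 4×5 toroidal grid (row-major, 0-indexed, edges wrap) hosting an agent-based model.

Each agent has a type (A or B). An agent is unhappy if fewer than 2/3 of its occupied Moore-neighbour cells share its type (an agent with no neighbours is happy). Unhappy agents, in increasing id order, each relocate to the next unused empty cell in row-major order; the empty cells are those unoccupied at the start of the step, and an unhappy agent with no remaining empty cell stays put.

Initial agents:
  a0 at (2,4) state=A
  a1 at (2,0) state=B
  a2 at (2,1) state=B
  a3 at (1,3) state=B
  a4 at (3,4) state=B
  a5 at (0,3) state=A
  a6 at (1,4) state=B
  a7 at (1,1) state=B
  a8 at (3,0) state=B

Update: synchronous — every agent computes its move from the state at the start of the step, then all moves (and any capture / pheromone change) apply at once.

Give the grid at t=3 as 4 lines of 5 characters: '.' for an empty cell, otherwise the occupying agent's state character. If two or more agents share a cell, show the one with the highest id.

t=1: a0@(0,0):A a1@(2,0):B a2@(2,1):B a3@(0,1):B a4@(0,2):B a5@(0,4):A a6@(1,0):B a7@(1,1):B a8@(3,0):B
t=2: a0@(0,3):A a1@(2,0):B a2@(2,1):B a3@(0,1):B a4@(0,2):B a5@(1,2):A a6@(1,0):B a7@(1,1):B a8@(1,3):B
t=3: a0@(0,0):A a1@(2,0):B a2@(2,1):B a3@(0,1):B a4@(0,4):B a5@(1,4):A a6@(1,0):B a7@(1,1):B a8@(2,2):B

AB..B
BB..A
BBB..
.....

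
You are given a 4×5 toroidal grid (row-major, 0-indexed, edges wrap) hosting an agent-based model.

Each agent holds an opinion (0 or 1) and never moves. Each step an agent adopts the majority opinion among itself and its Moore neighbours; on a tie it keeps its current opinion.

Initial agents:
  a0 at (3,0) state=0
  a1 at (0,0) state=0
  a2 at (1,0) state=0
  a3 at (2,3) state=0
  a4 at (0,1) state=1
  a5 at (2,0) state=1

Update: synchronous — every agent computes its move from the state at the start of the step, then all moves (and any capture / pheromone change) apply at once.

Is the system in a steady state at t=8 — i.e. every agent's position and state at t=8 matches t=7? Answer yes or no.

t=1: a0@(3,0):0 a1@(0,0):0 a2@(1,0):0 a3@(2,3):0 a4@(0,1):0 a5@(2,0):0
t=2: (unchanged — steady state)

yes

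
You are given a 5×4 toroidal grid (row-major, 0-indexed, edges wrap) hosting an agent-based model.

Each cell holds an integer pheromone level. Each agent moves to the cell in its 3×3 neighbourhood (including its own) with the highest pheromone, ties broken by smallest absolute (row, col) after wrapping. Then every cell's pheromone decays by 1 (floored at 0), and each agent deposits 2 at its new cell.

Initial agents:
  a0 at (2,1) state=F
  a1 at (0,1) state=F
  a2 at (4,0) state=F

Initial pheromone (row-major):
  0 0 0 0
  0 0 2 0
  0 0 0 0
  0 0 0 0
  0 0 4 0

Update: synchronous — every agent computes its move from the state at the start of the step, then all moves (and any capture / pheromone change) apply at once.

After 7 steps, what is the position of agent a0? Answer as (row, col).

(1, 2)

t=1: a0@(1,2) a1@(4,2) a2@(0,0) | pheromone: 2 0 0 0 / 0 0 3 0 / 0 0 0 0 / 0 0 0 0 / 0 0 5 0
t=2: a0@(1,2) a1@(4,2) a2@(0,0) | pheromone: 3 0 0 0 / 0 0 4 0 / 0 0 0 0 / 0 0 0 0 / 0 0 6 0
t=3: a0@(1,2) a1@(4,2) a2@(0,0) | pheromone: 4 0 0 0 / 0 0 5 0 / 0 0 0 0 / 0 0 0 0 / 0 0 7 0
t=4: a0@(1,2) a1@(4,2) a2@(0,0) | pheromone: 5 0 0 0 / 0 0 6 0 / 0 0 0 0 / 0 0 0 0 / 0 0 8 0
t=5: a0@(1,2) a1@(4,2) a2@(0,0) | pheromone: 6 0 0 0 / 0 0 7 0 / 0 0 0 0 / 0 0 0 0 / 0 0 9 0
t=6: a0@(1,2) a1@(4,2) a2@(0,0) | pheromone: 7 0 0 0 / 0 0 8 0 / 0 0 0 0 / 0 0 0 0 / 0 0 10 0
t=7: a0@(1,2) a1@(4,2) a2@(0,0) | pheromone: 8 0 0 0 / 0 0 9 0 / 0 0 0 0 / 0 0 0 0 / 0 0 11 0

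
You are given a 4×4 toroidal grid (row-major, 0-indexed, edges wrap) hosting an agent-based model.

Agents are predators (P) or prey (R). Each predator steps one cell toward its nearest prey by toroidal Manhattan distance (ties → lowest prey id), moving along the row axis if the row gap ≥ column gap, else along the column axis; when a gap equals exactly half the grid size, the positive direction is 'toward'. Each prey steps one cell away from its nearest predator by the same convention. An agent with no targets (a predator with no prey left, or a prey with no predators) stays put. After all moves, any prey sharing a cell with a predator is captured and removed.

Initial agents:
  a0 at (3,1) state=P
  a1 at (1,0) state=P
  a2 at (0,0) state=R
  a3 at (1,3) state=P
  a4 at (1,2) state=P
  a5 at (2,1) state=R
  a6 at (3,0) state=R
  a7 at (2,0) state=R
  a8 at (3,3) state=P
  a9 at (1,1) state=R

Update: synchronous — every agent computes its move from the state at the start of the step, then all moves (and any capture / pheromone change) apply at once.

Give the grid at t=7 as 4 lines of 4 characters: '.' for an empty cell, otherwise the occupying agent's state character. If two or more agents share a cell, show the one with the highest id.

t=1: a0@(2,1):P a1@(0,0):P a3@(0,3):P a4@(1,1):P a6@(3,3):R a8@(3,0):P a9@(1,2):R
t=2: a0@(1,1):P a1@(3,0):P a3@(3,3):P a4@(1,2):P a6@(2,3):R a8@(3,3):P a9@(1,3):R
t=3: a0@(1,2):P a1@(2,0):P a3@(2,3):P a4@(1,3):P a8@(2,3):P a9@(1,0):R
t=4: a0@(1,3):P a1@(1,0):P a3@(1,3):P a4@(1,0):P a8@(1,3):P a9@(0,0):R
t=5: a0@(0,3):P a1@(0,0):P a3@(0,3):P a4@(0,0):P a8@(0,3):P a9@(3,0):R
t=6: a0@(3,3):P a1@(3,0):P a3@(3,3):P a4@(3,0):P a8@(3,3):P a9@(2,0):R
t=7: a0@(2,3):P a1@(2,0):P a3@(2,3):P a4@(2,0):P a8@(2,3):P a9@(1,0):R

....
R...
P..P
....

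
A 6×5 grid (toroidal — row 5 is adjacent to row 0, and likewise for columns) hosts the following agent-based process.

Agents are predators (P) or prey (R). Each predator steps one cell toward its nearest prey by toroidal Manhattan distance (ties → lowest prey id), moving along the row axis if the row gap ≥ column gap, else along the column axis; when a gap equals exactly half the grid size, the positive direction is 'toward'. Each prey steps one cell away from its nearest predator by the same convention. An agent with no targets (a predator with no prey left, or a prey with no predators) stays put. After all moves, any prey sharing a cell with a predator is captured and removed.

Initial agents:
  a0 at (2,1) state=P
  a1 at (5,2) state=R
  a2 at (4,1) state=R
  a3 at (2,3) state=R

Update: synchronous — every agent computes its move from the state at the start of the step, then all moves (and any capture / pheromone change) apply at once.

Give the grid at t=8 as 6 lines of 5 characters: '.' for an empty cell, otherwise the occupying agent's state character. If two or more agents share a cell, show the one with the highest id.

.R.R.
.....
.....
.....
.P...
..R..

t=1: a0@(3,1):P a1@(4,2):R a2@(5,1):R a3@(2,4):R
t=2: a0@(4,1):P a1@(5,2):R a2@(0,1):R a3@(2,3):R
t=3: a0@(5,1):P a1@(0,2):R a2@(1,1):R a3@(1,3):R
t=4: a0@(0,1):P a1@(1,2):R a2@(2,1):R a3@(2,3):R
t=5: a0@(1,1):P a1@(2,2):R a2@(3,1):R a3@(3,3):R
t=6: a0@(2,1):P a1@(3,2):R a2@(4,1):R a3@(4,3):R
t=7: a0@(3,1):P a1@(4,2):R a2@(5,1):R a3@(5,3):R
t=8: a0@(4,1):P a1@(5,2):R a2@(0,1):R a3@(0,3):R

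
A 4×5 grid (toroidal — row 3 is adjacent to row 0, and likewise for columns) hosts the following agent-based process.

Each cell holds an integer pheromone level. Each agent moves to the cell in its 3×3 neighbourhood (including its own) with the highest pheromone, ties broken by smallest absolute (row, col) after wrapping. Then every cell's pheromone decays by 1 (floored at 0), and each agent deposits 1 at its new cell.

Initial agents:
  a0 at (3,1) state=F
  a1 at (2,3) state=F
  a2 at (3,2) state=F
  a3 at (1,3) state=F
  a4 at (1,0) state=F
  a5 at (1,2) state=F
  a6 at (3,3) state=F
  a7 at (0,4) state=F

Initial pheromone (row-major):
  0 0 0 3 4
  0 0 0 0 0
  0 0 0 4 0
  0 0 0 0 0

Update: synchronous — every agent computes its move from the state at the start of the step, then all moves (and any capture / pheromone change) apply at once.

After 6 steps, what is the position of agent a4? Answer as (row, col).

(0, 4)

t=1: a0@(0,0) a1@(2,3) a2@(2,3) a3@(0,4) a4@(0,4) a5@(2,3) a6@(0,4) a7@(0,4) | pheromone: 1 0 0 2 7 / 0 0 0 0 0 / 0 0 0 6 0 / 0 0 0 0 0
t=2: a0@(0,4) a1@(2,3) a2@(2,3) a3@(0,4) a4@(0,4) a5@(2,3) a6@(0,4) a7@(0,4) | pheromone: 0 0 0 1 11 / 0 0 0 0 0 / 0 0 0 8 0 / 0 0 0 0 0
t=3: a0@(0,4) a1@(2,3) a2@(2,3) a3@(0,4) a4@(0,4) a5@(2,3) a6@(0,4) a7@(0,4) | pheromone: 0 0 0 0 15 / 0 0 0 0 0 / 0 0 0 10 0 / 0 0 0 0 0
t=4: a0@(0,4) a1@(2,3) a2@(2,3) a3@(0,4) a4@(0,4) a5@(2,3) a6@(0,4) a7@(0,4) | pheromone: 0 0 0 0 19 / 0 0 0 0 0 / 0 0 0 12 0 / 0 0 0 0 0
t=5: a0@(0,4) a1@(2,3) a2@(2,3) a3@(0,4) a4@(0,4) a5@(2,3) a6@(0,4) a7@(0,4) | pheromone: 0 0 0 0 23 / 0 0 0 0 0 / 0 0 0 14 0 / 0 0 0 0 0
t=6: a0@(0,4) a1@(2,3) a2@(2,3) a3@(0,4) a4@(0,4) a5@(2,3) a6@(0,4) a7@(0,4) | pheromone: 0 0 0 0 27 / 0 0 0 0 0 / 0 0 0 16 0 / 0 0 0 0 0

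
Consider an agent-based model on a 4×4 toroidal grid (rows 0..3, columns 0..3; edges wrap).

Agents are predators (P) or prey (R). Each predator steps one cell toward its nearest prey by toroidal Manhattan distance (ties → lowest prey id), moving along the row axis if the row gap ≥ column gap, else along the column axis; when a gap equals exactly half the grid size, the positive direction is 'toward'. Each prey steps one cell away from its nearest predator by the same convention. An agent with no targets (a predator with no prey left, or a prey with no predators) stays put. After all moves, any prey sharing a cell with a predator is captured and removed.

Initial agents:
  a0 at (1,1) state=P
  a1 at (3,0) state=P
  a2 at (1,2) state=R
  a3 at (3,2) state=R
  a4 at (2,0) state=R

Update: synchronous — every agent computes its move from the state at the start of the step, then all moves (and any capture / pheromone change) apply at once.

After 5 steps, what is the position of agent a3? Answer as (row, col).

(1, 1)

t=1: a0@(1,2):P a1@(2,0):P a2@(1,3):R a3@(3,1):R a4@(1,0):R
t=2: a0@(1,3):P a1@(1,0):P a3@(0,1):R a4@(0,0):R
t=3: a0@(0,3):P a1@(0,0):P a3@(3,1):R a4@(3,0):R
t=4: a0@(3,3):P a1@(3,0):P a3@(2,1):R a4@(2,0):R
t=5: a0@(2,3):P a1@(2,0):P a3@(1,1):R a4@(1,0):R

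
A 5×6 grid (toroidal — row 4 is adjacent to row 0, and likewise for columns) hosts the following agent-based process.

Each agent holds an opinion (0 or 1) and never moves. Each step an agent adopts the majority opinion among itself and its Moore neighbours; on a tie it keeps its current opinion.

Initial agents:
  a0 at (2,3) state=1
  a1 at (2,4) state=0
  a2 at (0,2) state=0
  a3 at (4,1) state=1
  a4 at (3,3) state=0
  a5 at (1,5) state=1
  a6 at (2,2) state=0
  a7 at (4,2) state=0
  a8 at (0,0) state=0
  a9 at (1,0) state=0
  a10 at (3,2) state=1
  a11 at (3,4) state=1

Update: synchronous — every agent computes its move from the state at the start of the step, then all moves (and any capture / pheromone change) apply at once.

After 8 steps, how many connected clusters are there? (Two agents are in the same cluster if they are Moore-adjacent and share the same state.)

2

t=1: a0@(2,3):1 a1@(2,4):1 a2@(0,2):0 a3@(4,1):0 a4@(3,3):0 a5@(1,5):0 a6@(2,2):0 a7@(4,2):0 a8@(0,0):0 a9@(1,0):0 a10@(3,2):1 a11@(3,4):1
t=2: a0@(2,3):1 a1@(2,4):1 a2@(0,2):0 a3@(4,1):0 a4@(3,3):1 a5@(1,5):0 a6@(2,2):0 a7@(4,2):0 a8@(0,0):0 a9@(1,0):0 a10@(3,2):0 a11@(3,4):1
t=3: (unchanged — steady state)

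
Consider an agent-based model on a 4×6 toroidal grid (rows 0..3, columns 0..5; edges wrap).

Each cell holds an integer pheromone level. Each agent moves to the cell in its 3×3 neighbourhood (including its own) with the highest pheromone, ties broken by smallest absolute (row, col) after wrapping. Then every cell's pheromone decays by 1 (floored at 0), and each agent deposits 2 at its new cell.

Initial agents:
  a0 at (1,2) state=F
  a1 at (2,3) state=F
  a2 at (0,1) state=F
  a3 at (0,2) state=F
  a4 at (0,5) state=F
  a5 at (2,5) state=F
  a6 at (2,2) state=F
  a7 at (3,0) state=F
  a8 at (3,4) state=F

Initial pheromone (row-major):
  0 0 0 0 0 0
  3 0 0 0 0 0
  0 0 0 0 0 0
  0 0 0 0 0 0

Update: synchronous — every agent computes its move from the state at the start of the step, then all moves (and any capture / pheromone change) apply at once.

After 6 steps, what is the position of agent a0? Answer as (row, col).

(1, 0)

t=1: a0@(0,1) a1@(1,2) a2@(1,0) a3@(0,1) a4@(1,0) a5@(1,0) a6@(1,1) a7@(0,0) a8@(0,3) | pheromone: 2 4 0 2 0 0 / 8 2 2 0 0 0 / 0 0 0 0 0 0 / 0 0 0 0 0 0
t=2: a0@(1,0) a1@(0,1) a2@(1,0) a3@(1,0) a4@(1,0) a5@(1,0) a6@(1,0) a7@(1,0) a8@(0,3) | pheromone: 1 5 0 3 0 0 / 21 1 1 0 0 0 / 0 0 0 0 0 0 / 0 0 0 0 0 0
t=3: a0@(1,0) a1@(1,0) a2@(1,0) a3@(1,0) a4@(1,0) a5@(1,0) a6@(1,0) a7@(1,0) a8@(0,3) | pheromone: 0 4 0 4 0 0 / 36 0 0 0 0 0 / 0 0 0 0 0 0 / 0 0 0 0 0 0
t=4: a0@(1,0) a1@(1,0) a2@(1,0) a3@(1,0) a4@(1,0) a5@(1,0) a6@(1,0) a7@(1,0) a8@(0,3) | pheromone: 0 3 0 5 0 0 / 51 0 0 0 0 0 / 0 0 0 0 0 0 / 0 0 0 0 0 0
t=5: a0@(1,0) a1@(1,0) a2@(1,0) a3@(1,0) a4@(1,0) a5@(1,0) a6@(1,0) a7@(1,0) a8@(0,3) | pheromone: 0 2 0 6 0 0 / 66 0 0 0 0 0 / 0 0 0 0 0 0 / 0 0 0 0 0 0
t=6: a0@(1,0) a1@(1,0) a2@(1,0) a3@(1,0) a4@(1,0) a5@(1,0) a6@(1,0) a7@(1,0) a8@(0,3) | pheromone: 0 1 0 7 0 0 / 81 0 0 0 0 0 / 0 0 0 0 0 0 / 0 0 0 0 0 0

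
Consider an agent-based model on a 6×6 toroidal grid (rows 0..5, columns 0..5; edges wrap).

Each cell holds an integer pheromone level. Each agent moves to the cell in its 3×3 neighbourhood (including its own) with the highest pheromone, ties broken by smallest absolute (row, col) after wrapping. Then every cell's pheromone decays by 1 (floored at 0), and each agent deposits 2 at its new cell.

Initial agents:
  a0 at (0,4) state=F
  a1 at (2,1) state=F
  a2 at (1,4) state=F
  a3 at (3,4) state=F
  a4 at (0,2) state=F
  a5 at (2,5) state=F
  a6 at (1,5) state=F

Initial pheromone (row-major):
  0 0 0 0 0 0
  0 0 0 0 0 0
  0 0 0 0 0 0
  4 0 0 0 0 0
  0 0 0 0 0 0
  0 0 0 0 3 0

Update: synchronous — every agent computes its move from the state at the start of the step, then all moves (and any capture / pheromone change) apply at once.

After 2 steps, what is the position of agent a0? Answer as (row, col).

t=1: a0@(5,4) a1@(3,0) a2@(0,3) a3@(2,3) a4@(0,1) a5@(3,0) a6@(0,0) | pheromone: 2 2 0 2 0 0 / 0 0 0 0 0 0 / 0 0 0 2 0 0 / 7 0 0 0 0 0 / 0 0 0 0 0 0 / 0 0 0 0 4 0
t=2: a0@(5,4) a1@(3,0) a2@(5,4) a3@(2,3) a4@(0,0) a5@(3,0) a6@(0,0) | pheromone: 5 1 0 1 0 0 / 0 0 0 0 0 0 / 0 0 0 3 0 0 / 10 0 0 0 0 0 / 0 0 0 0 0 0 / 0 0 0 0 7 0

(5, 4)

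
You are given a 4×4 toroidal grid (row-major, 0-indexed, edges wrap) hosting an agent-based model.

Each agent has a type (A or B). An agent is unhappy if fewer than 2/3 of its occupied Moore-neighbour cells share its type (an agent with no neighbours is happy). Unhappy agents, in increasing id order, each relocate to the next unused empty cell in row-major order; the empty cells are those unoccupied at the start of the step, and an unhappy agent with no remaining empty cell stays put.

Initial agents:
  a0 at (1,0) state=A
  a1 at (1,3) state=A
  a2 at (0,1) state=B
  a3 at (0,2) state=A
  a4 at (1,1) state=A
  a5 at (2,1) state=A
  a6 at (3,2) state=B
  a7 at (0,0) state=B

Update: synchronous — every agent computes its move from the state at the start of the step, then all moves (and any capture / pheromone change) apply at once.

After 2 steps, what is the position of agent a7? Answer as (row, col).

(3, 3)

t=1: a0@(0,3):A a1@(1,3):A a2@(1,2):B a3@(2,0):A a4@(2,2):A a5@(2,1):A a6@(2,3):B a7@(3,0):B
t=2: a0@(0,0):A a1@(0,1):A a2@(0,2):B a3@(1,0):A a4@(1,1):A a5@(3,1):A a6@(3,2):B a7@(3,3):B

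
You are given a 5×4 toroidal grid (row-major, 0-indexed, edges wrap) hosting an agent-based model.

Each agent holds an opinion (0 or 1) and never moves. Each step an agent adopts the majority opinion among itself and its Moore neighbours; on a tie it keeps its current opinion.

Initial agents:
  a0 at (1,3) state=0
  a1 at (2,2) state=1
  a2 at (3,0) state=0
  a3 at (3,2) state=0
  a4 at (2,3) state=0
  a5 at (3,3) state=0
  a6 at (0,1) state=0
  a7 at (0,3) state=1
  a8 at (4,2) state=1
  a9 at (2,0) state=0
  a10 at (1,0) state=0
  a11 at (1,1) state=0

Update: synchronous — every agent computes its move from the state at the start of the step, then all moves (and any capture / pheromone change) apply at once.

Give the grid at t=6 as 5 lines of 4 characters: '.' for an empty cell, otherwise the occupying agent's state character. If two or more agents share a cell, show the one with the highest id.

.0.0
00.0
0.00
0.00
..0.

t=1: a0@(1,3):0 a1@(2,2):0 a2@(3,0):0 a3@(3,2):0 a4@(2,3):0 a5@(3,3):0 a6@(0,1):0 a7@(0,3):1 a8@(4,2):0 a9@(2,0):0 a10@(1,0):0 a11@(1,1):0
t=2: a0@(1,3):0 a1@(2,2):0 a2@(3,0):0 a3@(3,2):0 a4@(2,3):0 a5@(3,3):0 a6@(0,1):0 a7@(0,3):0 a8@(4,2):0 a9@(2,0):0 a10@(1,0):0 a11@(1,1):0
t=3: (unchanged — steady state)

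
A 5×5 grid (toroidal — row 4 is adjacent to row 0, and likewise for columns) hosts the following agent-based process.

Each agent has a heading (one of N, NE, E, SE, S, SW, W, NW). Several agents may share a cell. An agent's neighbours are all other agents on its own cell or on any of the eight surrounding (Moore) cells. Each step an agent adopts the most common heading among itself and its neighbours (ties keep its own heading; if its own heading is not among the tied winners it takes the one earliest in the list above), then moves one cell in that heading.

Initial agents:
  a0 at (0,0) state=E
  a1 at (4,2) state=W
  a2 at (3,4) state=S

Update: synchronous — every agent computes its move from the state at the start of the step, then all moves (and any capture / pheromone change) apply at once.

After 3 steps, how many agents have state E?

t=1: a0@(0,1):E a1@(4,1):W a2@(4,4):S
t=2: a0@(0,2):E a1@(4,0):W a2@(0,4):S
t=3: a0@(0,3):E a1@(4,4):W a2@(1,4):S

1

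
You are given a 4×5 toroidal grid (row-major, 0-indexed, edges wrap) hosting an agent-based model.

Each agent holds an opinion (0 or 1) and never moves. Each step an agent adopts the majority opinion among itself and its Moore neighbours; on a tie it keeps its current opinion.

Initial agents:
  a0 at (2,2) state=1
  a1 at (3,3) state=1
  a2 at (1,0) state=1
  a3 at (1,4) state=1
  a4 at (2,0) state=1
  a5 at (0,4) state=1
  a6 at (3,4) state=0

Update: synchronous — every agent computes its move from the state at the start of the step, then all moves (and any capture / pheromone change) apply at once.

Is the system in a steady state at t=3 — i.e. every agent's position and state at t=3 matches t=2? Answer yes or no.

yes

t=1: a0@(2,2):1 a1@(3,3):1 a2@(1,0):1 a3@(1,4):1 a4@(2,0):1 a5@(0,4):1 a6@(3,4):1
t=2: (unchanged — steady state)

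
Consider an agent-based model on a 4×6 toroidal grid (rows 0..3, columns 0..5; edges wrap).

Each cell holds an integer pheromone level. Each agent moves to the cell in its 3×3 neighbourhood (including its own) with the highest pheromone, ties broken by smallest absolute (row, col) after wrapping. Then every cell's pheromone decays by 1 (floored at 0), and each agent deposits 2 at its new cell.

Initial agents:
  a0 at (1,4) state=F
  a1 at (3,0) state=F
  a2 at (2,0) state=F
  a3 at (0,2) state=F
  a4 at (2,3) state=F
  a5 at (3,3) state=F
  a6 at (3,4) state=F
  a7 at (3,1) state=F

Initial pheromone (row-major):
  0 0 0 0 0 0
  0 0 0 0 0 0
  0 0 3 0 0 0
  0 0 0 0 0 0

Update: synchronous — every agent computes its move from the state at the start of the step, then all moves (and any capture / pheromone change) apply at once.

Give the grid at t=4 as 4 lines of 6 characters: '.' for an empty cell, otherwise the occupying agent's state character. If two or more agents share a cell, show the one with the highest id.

F..F..
......
..F...
......

t=1: a0@(0,3) a1@(0,0) a2@(1,0) a3@(0,1) a4@(2,2) a5@(2,2) a6@(0,3) a7@(2,2) | pheromone: 2 2 0 4 0 0 / 2 0 0 0 0 0 / 0 0 8 0 0 0 / 0 0 0 0 0 0
t=2: a0@(0,3) a1@(0,0) a2@(0,0) a3@(0,0) a4@(2,2) a5@(2,2) a6@(0,3) a7@(2,2) | pheromone: 7 1 0 7 0 0 / 1 0 0 0 0 0 / 0 0 13 0 0 0 / 0 0 0 0 0 0
t=3: a0@(0,3) a1@(0,0) a2@(0,0) a3@(0,0) a4@(2,2) a5@(2,2) a6@(0,3) a7@(2,2) | pheromone: 12 0 0 10 0 0 / 0 0 0 0 0 0 / 0 0 18 0 0 0 / 0 0 0 0 0 0
t=4: a0@(0,3) a1@(0,0) a2@(0,0) a3@(0,0) a4@(2,2) a5@(2,2) a6@(0,3) a7@(2,2) | pheromone: 17 0 0 13 0 0 / 0 0 0 0 0 0 / 0 0 23 0 0 0 / 0 0 0 0 0 0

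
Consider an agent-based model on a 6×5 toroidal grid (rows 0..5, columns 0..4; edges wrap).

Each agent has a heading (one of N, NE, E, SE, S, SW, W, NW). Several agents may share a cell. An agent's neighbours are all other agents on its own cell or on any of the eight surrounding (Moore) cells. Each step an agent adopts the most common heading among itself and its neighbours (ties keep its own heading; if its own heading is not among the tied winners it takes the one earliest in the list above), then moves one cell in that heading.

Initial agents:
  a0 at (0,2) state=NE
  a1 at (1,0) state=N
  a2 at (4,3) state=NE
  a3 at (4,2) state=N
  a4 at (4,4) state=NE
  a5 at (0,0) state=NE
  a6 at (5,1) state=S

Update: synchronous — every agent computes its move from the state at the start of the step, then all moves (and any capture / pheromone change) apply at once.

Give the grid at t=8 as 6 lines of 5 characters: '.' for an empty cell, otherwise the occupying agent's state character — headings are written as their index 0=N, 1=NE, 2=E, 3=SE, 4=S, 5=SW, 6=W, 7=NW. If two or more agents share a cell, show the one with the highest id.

.....
.....
.111.
....1
1..1.
....1

t=1: a0@(5,3):NE a1@(0,0):N a2@(3,4):NE a3@(3,2):N a4@(3,0):NE a5@(5,1):NE a6@(4,2):NE
t=2: a0@(4,4):NE a1@(5,0):N a2@(2,0):NE a3@(2,2):N a4@(2,1):NE a5@(4,2):NE a6@(3,3):NE
t=3: a0@(3,0):NE a1@(4,0):N a2@(1,1):NE a3@(1,3):NE a4@(1,2):NE a5@(3,3):NE a6@(2,4):NE
t=4: a0@(2,1):NE a1@(3,0):N a2@(0,2):NE a3@(0,4):NE a4@(0,3):NE a5@(2,4):NE a6@(1,0):NE
t=5: a0@(1,2):NE a1@(2,1):NE a2@(5,3):NE a3@(5,0):NE a4@(5,4):NE a5@(1,0):NE a6@(0,1):NE
t=6: a0@(0,3):NE a1@(1,2):NE a2@(4,4):NE a3@(4,1):NE a4@(4,0):NE a5@(0,1):NE a6@(5,2):NE
t=7: a0@(5,4):NE a1@(0,3):NE a2@(3,0):NE a3@(3,2):NE a4@(3,1):NE a5@(5,2):NE a6@(4,3):NE
t=8: a0@(4,0):NE a1@(5,4):NE a2@(2,1):NE a3@(2,3):NE a4@(2,2):NE a5@(4,3):NE a6@(3,4):NE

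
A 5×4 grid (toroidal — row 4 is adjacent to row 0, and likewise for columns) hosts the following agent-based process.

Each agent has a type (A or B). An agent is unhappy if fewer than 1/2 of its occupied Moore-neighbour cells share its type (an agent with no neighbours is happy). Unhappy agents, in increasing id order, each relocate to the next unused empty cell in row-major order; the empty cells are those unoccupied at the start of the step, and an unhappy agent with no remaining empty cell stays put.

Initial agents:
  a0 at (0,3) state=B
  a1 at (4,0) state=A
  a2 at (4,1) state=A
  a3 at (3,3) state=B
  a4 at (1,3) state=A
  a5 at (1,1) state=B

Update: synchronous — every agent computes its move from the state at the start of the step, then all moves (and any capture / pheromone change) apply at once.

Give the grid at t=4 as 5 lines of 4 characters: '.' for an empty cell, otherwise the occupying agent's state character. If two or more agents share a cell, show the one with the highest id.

.A.B
AA.B
B...
....
....

t=1: a0@(0,0):B a1@(0,1):A a2@(4,1):A a3@(0,2):B a4@(1,0):A a5@(1,1):B
t=2: a0@(0,3):B a1@(1,2):A a2@(1,3):A a3@(2,0):B a4@(2,1):A a5@(1,1):B
t=3: a0@(0,0):B a1@(1,2):A a2@(0,1):A a3@(0,2):B a4@(1,0):A a5@(2,2):B
t=4: a0@(0,3):B a1@(1,1):A a2@(0,1):A a3@(1,3):B a4@(1,0):A a5@(2,0):B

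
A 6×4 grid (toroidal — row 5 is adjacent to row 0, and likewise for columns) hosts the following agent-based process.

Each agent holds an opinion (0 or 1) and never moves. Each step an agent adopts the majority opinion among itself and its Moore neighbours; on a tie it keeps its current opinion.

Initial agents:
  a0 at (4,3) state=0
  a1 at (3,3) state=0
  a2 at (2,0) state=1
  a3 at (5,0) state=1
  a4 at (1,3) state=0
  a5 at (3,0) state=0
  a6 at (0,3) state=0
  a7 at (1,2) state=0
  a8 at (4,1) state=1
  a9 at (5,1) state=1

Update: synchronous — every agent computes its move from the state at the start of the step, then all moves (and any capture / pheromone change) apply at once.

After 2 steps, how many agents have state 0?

t=1: a0@(4,3):0 a1@(3,3):0 a2@(2,0):0 a3@(5,0):1 a4@(1,3):0 a5@(3,0):0 a6@(0,3):0 a7@(1,2):0 a8@(4,1):1 a9@(5,1):1
t=2: (unchanged — steady state)

7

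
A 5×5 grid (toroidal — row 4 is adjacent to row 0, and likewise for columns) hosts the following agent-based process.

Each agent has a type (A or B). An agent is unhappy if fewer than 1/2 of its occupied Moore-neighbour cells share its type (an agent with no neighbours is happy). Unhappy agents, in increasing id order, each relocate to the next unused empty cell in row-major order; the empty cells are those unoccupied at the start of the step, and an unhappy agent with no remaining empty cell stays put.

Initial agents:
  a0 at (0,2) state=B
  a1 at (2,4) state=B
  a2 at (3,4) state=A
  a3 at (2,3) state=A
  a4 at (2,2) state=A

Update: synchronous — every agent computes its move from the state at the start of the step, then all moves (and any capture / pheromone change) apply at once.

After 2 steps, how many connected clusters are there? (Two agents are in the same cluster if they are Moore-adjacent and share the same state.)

3

t=1: a0@(0,2):B a1@(0,0):B a2@(3,4):A a3@(2,3):A a4@(2,2):A
t=2: (unchanged — steady state)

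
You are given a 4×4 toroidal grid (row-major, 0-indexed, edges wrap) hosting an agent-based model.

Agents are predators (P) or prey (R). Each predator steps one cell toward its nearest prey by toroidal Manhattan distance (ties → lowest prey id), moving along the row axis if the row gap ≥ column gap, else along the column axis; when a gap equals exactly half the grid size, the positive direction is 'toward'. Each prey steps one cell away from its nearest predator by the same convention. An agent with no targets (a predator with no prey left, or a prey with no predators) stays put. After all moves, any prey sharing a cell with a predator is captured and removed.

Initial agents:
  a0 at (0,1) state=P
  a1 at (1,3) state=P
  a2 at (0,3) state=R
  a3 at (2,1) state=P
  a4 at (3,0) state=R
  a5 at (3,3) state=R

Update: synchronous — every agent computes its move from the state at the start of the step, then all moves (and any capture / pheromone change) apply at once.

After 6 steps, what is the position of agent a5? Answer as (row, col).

(1, 3)

t=1: a0@(0,2):P a1@(0,3):P a2@(3,3):R a3@(3,1):P a4@(2,0):R a5@(2,3):R
t=2: a0@(3,2):P a1@(3,3):P a2@(2,3):R a3@(3,2):P a4@(1,0):R a5@(1,3):R
t=3: a0@(2,2):P a1@(2,3):P a2@(1,3):R a3@(2,2):P a4@(0,0):R a5@(0,3):R
t=4: a0@(1,2):P a1@(1,3):P a2@(0,3):R a3@(1,2):P a4@(3,0):R a5@(3,3):R
t=5: a0@(0,2):P a1@(0,3):P a2@(3,3):R a3@(0,2):P a4@(2,0):R a5@(2,3):R
t=6: a0@(3,2):P a1@(3,3):P a2@(2,3):R a3@(3,2):P a4@(1,0):R a5@(1,3):R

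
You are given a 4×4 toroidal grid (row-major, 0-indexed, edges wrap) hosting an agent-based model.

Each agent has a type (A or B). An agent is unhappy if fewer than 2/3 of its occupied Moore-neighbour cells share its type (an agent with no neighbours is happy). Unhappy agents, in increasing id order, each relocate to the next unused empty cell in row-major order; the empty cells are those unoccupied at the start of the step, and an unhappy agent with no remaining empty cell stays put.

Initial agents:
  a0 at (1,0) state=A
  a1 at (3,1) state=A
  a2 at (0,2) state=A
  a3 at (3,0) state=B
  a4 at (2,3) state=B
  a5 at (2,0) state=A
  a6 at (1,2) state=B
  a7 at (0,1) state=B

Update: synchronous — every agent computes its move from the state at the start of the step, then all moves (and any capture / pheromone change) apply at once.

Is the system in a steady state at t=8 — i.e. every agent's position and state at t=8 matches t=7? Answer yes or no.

t=1: a0@(0,0):A a1@(0,3):A a2@(1,1):A a3@(1,3):B a4@(2,1):B a5@(2,2):A a6@(1,2):B a7@(3,2):B
t=2: a0@(0,0):A a1@(0,1):A a2@(0,2):A a3@(1,0):B a4@(2,0):B a5@(2,3):A a6@(3,0):B a7@(3,1):B
t=3: a0@(0,3):A a1@(1,1):A a2@(1,2):A a3@(1,3):B a4@(2,0):B a5@(2,1):A a6@(2,2):B a7@(3,2):B
t=4: a0@(0,0):A a1@(0,1):A a2@(0,2):A a3@(1,0):B a4@(2,3):B a5@(3,0):A a6@(3,1):B a7@(3,3):B
t=5: a0@(0,3):A a1@(1,1):A a2@(1,2):A a3@(1,3):B a4@(2,3):B a5@(2,0):A a6@(2,1):B a7@(2,2):B
t=6: a0@(0,0):A a1@(0,1):A a2@(0,2):A a3@(1,0):B a4@(3,0):B a5@(3,1):A a6@(3,2):B a7@(3,3):B
t=7: a0@(0,3):A a1@(1,1):A a2@(1,2):A a3@(1,3):B a4@(2,0):B a5@(2,1):A a6@(2,2):B a7@(2,3):B
t=8: a0@(0,0):A a1@(0,1):A a2@(0,2):A a3@(1,0):B a4@(3,0):B a5@(3,1):A a6@(3,2):B a7@(2,3):B

no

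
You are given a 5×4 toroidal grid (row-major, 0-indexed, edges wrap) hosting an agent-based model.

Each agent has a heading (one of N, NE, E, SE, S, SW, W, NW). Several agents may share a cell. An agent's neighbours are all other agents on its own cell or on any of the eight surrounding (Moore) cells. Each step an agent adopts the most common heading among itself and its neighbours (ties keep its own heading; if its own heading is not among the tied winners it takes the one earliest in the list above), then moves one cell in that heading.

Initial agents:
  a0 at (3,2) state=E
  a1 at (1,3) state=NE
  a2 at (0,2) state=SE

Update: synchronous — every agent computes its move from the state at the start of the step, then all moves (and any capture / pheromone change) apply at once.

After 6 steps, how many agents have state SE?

1

t=1: a0@(3,3):E a1@(0,0):NE a2@(1,3):SE
t=2: a0@(3,0):E a1@(4,1):NE a2@(2,0):SE
t=3: a0@(3,1):E a1@(3,2):NE a2@(3,1):SE
t=4: a0@(3,2):E a1@(2,3):NE a2@(4,2):SE
t=5: a0@(3,3):E a1@(1,0):NE a2@(0,3):SE
t=6: a0@(3,0):E a1@(0,1):NE a2@(1,0):SE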